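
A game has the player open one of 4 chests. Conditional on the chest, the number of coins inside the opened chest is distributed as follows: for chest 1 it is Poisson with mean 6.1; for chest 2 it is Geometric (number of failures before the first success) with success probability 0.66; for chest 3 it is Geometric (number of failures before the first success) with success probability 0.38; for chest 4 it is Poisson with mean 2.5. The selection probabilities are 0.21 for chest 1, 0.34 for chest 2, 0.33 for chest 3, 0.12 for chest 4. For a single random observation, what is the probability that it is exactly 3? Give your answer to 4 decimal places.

0.0822

Conditional on each chest, P(X = 3): 1: 0.0848481; 2: 0.0259406; 3: 0.0905646; 4: 0.213763.
By total probability, P(X = 3) = 0.21·0.0848481 + 0.34·0.0259406 + 0.33·0.0905646 + 0.12·0.213763 = 0.0821758.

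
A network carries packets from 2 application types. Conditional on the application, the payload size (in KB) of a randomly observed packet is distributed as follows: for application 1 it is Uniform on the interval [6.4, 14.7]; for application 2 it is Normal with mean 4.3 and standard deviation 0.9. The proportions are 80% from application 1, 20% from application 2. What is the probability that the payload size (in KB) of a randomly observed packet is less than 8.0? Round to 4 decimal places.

0.3542

Conditional on each application, P(X < 8.0): 1: 0.192771; 2: 0.99998.
By total probability, P(X < 8.0) = 0.8·0.192771 + 0.2·0.99998 = 0.354213.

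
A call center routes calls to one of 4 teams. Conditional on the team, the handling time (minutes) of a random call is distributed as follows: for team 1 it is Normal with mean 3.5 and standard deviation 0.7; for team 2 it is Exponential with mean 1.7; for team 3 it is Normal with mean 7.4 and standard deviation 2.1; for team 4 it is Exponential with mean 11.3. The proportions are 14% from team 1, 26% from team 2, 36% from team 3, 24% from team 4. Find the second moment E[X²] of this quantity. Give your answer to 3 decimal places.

85.879

For each component E[X²] = Var + (mean)², giving 1: 12.74; 2: 5.78; 3: 59.17; 4: 255.38.
Overall E[X²] = 0.14·12.74 + 0.26·5.78 + 0.36·59.17 + 0.24·255.38 = 85.8788.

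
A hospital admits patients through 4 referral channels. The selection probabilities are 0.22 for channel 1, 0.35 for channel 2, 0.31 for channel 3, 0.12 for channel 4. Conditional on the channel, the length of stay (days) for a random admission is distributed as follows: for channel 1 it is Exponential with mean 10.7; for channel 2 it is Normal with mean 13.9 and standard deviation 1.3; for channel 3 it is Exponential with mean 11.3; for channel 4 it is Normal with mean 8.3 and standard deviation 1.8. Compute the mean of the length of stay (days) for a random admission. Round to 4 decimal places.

11.7180

Component means — 1: 10.7; 2: 13.9; 3: 11.3; 4: 8.3.
E[X] = 0.22·10.7 + 0.35·13.9 + 0.31·11.3 + 0.12·8.3 = 11.718.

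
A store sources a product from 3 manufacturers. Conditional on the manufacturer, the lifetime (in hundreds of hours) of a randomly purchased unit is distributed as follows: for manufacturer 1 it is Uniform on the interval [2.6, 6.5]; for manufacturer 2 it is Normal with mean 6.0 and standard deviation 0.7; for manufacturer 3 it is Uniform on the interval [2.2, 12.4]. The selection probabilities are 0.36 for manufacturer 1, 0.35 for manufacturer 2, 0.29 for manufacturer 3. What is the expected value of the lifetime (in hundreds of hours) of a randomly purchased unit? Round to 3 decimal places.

Component means — 1: 4.55; 2: 6; 3: 7.3.
E[X] = 0.36·4.55 + 0.35·6 + 0.29·7.3 = 5.855.

5.855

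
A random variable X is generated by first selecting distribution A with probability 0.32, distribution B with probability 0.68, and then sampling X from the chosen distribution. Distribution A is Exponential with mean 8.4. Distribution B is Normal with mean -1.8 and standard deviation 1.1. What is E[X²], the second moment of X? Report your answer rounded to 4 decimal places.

48.1844

For each component E[X²] = Var + (mean)², giving A: 141.12; B: 4.45.
Overall E[X²] = 0.32·141.12 + 0.68·4.45 = 48.1844.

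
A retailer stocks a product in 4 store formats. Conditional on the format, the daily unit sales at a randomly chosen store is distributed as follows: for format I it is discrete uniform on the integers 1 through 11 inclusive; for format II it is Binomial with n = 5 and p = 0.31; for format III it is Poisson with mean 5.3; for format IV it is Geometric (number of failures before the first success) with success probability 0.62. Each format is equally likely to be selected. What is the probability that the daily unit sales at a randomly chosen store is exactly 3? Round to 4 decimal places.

Conditional on each format, P(X = 3): I: 0.0909091; II: 0.141835; III: 0.123856; IV: 0.0340206.
By total probability, P(X = 3) = 0.25·0.0909091 + 0.25·0.141835 + 0.25·0.123856 + 0.25·0.0340206 = 0.0976551.

0.0977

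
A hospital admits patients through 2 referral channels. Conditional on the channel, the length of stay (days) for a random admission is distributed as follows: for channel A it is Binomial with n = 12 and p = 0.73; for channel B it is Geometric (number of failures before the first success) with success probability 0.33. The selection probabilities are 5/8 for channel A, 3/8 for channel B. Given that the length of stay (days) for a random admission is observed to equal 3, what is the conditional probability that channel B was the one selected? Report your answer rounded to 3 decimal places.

Likelihoods P(X=3 | ·): A: 0.000652627; B: 0.0992518.
Posterior ∝ prior × likelihood. Numerator for B: 0.375·0.0992518 = 0.0372194.
Normalizing constant: 0.625·0.000652627 + 0.375·0.0992518 = 0.0376273.
P(B | observation) = 0.0372194 / 0.0376273 = 0.98916.

0.989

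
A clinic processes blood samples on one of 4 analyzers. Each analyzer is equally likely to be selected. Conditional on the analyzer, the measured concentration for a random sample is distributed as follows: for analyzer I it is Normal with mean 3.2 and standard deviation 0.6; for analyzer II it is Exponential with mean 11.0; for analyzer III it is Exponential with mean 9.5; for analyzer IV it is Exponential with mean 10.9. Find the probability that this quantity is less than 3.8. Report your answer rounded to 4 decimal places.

0.4394

Conditional on each analyzer, P(X < 3.8): I: 0.841345; II: 0.292101; III: 0.32968; IV: 0.294341.
By total probability, P(X < 3.8) = 0.25·0.841345 + 0.25·0.292101 + 0.25·0.32968 + 0.25·0.294341 = 0.439367.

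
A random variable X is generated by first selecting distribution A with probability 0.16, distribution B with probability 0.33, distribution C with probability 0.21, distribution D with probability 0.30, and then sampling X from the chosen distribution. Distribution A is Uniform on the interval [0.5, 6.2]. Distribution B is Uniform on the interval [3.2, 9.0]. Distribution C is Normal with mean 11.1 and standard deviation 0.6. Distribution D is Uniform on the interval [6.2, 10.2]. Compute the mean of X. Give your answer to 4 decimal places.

Component means — A: 3.35; B: 6.1; C: 11.1; D: 8.2.
E[X] = 0.16·3.35 + 0.33·6.1 + 0.21·11.1 + 0.3·8.2 = 7.34.

7.3400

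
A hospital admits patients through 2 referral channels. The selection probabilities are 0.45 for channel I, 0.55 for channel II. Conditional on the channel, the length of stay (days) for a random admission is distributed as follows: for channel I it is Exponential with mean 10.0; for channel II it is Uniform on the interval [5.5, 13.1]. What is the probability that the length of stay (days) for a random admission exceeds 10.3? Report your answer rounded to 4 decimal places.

Conditional on each channel, P(X > 10.3): I: 0.357007; II: 0.368421.
By total probability, P(X > 10.3) = 0.45·0.357007 + 0.55·0.368421 = 0.363285.

0.3633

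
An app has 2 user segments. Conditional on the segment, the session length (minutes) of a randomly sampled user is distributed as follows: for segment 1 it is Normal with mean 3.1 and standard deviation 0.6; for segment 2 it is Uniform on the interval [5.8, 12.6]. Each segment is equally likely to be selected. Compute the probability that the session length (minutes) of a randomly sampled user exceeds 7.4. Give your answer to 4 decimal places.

Conditional on each segment, P(X > 7.4): 1: 3.84248e-13; 2: 0.764706.
By total probability, P(X > 7.4) = 0.5·3.84248e-13 + 0.5·0.764706 = 0.382353.

0.3824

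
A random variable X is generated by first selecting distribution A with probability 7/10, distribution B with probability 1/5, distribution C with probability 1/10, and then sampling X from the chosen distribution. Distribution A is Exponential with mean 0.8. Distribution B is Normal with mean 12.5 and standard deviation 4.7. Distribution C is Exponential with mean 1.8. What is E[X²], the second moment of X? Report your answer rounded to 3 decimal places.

37.212

For each component E[X²] = Var + (mean)², giving A: 1.28; B: 178.34; C: 6.48.
Overall E[X²] = 0.7·1.28 + 0.2·178.34 + 0.1·6.48 = 37.212.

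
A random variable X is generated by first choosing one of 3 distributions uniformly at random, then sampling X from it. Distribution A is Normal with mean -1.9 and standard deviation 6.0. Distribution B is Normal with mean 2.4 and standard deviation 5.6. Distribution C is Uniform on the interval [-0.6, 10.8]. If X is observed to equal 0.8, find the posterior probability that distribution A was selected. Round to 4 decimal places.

Likelihoods f(0.8 | ·): A: 0.0600878; B: 0.0683905; C: 0.0877193.
Posterior ∝ prior × likelihood. Numerator for A: 0.333333·0.0600878 = 0.0200293.
Normalizing constant: 0.333333·0.0600878 + 0.333333·0.0683905 + 0.333333·0.0877193 = 0.0720659.
P(A | observation) = 0.0200293 / 0.0720659 = 0.27793.

0.2779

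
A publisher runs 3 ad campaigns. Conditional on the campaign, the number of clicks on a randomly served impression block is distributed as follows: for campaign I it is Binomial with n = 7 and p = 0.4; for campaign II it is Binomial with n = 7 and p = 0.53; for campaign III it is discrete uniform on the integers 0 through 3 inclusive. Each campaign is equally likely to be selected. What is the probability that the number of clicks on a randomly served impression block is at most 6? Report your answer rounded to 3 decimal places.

0.996

Conditional on each campaign, P(X ≤ 6): I: 0.998362; II: 0.988253; III: 1.
By total probability, P(X ≤ 6) = 0.333333·0.998362 + 0.333333·0.988253 + 0.333333·1 = 0.995538.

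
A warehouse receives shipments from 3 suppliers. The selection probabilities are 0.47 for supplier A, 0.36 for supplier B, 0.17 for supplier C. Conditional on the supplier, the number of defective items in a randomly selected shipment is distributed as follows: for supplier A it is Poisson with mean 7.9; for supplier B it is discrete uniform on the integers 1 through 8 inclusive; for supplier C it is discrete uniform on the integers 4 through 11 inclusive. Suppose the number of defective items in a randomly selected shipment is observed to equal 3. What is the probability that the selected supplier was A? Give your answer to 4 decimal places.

0.2414

Likelihoods P(X=3 | ·): A: 0.0304652; B: 0.125; C: 0.
Posterior ∝ prior × likelihood. Numerator for A: 0.47·0.0304652 = 0.0143186.
Normalizing constant: 0.47·0.0304652 + 0.36·0.125 + 0.17·0 = 0.0593186.
P(A | observation) = 0.0143186 / 0.0593186 = 0.241385.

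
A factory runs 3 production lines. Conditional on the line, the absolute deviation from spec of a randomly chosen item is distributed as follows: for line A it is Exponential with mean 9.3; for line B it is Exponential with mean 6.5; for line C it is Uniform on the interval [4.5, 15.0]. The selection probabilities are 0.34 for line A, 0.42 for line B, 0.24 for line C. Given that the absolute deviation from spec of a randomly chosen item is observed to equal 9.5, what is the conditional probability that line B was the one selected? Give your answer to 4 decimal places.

Likelihoods f(9.5 | ·): A: 0.0387153; B: 0.0356737; C: 0.0952381.
Posterior ∝ prior × likelihood. Numerator for B: 0.42·0.0356737 = 0.014983.
Normalizing constant: 0.34·0.0387153 + 0.42·0.0356737 + 0.24·0.0952381 = 0.0510033.
P(B | observation) = 0.014983 / 0.0510033 = 0.293765.

0.2938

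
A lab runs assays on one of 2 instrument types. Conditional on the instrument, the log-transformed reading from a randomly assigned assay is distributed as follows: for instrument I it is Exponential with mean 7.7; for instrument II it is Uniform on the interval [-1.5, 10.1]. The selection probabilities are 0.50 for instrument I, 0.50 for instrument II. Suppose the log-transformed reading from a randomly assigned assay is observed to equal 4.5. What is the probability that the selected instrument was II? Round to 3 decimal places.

0.544

Likelihoods f(4.5 | ·): I: 0.0723937; II: 0.0862069.
Posterior ∝ prior × likelihood. Numerator for II: 0.5·0.0862069 = 0.0431034.
Normalizing constant: 0.5·0.0723937 + 0.5·0.0862069 = 0.0793003.
P(II | observation) = 0.0431034 / 0.0793003 = 0.543547.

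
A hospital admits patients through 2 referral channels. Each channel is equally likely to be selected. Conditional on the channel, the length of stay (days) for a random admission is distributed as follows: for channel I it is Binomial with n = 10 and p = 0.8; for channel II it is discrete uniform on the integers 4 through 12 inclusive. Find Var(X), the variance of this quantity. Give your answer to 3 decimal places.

4.133

Per component, I: μ=8, E[X²]=65.6; II: μ=8, E[X²]=70.6667.
E[X] = 0.5·8 + 0.5·8 = 8.
E[X²] = 0.5·65.6 + 0.5·70.6667 = 68.1333.
Var(X) = E[X²] − (E[X])² = 68.1333 − 64 = 4.13333.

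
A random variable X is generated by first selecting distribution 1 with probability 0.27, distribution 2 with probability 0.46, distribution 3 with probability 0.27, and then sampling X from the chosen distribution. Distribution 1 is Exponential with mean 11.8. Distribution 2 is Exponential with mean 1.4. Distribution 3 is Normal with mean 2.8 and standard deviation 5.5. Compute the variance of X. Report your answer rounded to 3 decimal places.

Per component, 1: μ=11.8, E[X²]=278.48; 2: μ=1.4, E[X²]=3.92; 3: μ=2.8, E[X²]=38.09.
E[X] = 0.27·11.8 + 0.46·1.4 + 0.27·2.8 = 4.586.
E[X²] = 0.27·278.48 + 0.46·3.92 + 0.27·38.09 = 87.2771.
Var(X) = E[X²] − (E[X])² = 87.2771 − 21.0314 = 66.2457.

66.246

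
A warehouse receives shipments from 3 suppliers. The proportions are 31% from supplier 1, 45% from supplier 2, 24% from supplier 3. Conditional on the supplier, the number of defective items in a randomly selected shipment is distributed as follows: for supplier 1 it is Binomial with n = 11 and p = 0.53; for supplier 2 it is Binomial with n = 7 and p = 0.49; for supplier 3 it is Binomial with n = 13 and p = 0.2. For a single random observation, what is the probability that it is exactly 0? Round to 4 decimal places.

0.0173

Conditional on each supplier, P(X = 0): 1: 0.000247216; 2: 0.00897411; 3: 0.0549756.
By total probability, P(X = 0) = 0.31·0.000247216 + 0.45·0.00897411 + 0.24·0.0549756 = 0.0173091.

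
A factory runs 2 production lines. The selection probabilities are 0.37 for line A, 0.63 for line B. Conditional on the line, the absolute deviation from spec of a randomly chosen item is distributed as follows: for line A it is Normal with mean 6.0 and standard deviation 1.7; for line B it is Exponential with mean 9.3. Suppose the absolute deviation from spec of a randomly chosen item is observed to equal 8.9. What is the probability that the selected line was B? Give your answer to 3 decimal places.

0.562

Likelihoods f(8.9 | ·): A: 0.0547716; B: 0.0412954.
Posterior ∝ prior × likelihood. Numerator for B: 0.63·0.0412954 = 0.0260161.
Normalizing constant: 0.37·0.0547716 + 0.63·0.0412954 = 0.0462816.
P(B | observation) = 0.0260161 / 0.0462816 = 0.562127.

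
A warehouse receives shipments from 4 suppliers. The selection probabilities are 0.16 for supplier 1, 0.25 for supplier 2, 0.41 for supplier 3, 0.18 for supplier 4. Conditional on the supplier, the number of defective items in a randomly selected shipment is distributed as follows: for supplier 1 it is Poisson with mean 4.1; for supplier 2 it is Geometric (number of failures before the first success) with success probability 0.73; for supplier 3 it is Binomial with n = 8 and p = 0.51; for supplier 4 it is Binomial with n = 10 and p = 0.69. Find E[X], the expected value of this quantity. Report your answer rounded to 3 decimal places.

Component means — 1: 4.1; 2: 0.369863; 3: 4.08; 4: 6.9.
E[X] = 0.16·4.1 + 0.25·0.369863 + 0.41·4.08 + 0.18·6.9 = 3.66327.

3.663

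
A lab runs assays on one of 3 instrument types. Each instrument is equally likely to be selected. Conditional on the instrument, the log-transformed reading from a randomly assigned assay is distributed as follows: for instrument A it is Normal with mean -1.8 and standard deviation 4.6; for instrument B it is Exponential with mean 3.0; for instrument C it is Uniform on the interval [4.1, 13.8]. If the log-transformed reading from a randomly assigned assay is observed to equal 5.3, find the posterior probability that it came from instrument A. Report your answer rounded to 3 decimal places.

0.141

Likelihoods f(5.3 | ·): A: 0.0263534; B: 0.0569672; C: 0.103093.
Posterior ∝ prior × likelihood. Numerator for A: 0.333333·0.0263534 = 0.00878447.
Normalizing constant: 0.333333·0.0263534 + 0.333333·0.0569672 + 0.333333·0.103093 = 0.0621378.
P(A | observation) = 0.00878447 / 0.0621378 = 0.141371.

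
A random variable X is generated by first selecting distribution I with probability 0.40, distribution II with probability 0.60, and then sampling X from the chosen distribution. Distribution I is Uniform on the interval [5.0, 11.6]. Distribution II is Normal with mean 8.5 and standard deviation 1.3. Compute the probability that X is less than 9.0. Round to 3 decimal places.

0.632

Conditional on each component, P(X < 9.0): I: 0.606061; II: 0.649739.
By total probability, P(X < 9.0) = 0.4·0.606061 + 0.6·0.649739 = 0.632268.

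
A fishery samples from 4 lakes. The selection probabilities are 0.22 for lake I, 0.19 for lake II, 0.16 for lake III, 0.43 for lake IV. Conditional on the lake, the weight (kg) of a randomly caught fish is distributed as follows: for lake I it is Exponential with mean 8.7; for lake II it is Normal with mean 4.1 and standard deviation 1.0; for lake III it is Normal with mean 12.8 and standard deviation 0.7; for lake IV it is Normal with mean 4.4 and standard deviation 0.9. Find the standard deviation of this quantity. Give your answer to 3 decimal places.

Per component, I: μ=8.7, E[X²]=151.38; II: μ=4.1, E[X²]=17.81; III: μ=12.8, E[X²]=164.33; IV: μ=4.4, E[X²]=20.17.
E[X] = 0.22·8.7 + 0.19·4.1 + 0.16·12.8 + 0.43·4.4 = 6.633.
E[X²] = 0.22·151.38 + 0.19·17.81 + 0.16·164.33 + 0.43·20.17 = 71.6534.
Var(X) = E[X²] − (E[X])² = 71.6534 − 43.9967 = 27.6567.
SD(X) = √27.6567 = 5.25896.

5.259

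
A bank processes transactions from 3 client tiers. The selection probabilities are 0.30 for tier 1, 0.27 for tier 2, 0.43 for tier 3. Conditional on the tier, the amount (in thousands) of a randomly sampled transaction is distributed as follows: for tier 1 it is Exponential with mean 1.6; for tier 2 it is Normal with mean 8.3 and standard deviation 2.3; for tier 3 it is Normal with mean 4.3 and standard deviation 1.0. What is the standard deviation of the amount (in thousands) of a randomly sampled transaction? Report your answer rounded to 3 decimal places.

3.010

Per component, 1: μ=1.6, E[X²]=5.12; 2: μ=8.3, E[X²]=74.18; 3: μ=4.3, E[X²]=19.49.
E[X] = 0.3·1.6 + 0.27·8.3 + 0.43·4.3 = 4.57.
E[X²] = 0.3·5.12 + 0.27·74.18 + 0.43·19.49 = 29.9453.
Var(X) = E[X²] − (E[X])² = 29.9453 − 20.8849 = 9.0604.
SD(X) = √9.0604 = 3.01005.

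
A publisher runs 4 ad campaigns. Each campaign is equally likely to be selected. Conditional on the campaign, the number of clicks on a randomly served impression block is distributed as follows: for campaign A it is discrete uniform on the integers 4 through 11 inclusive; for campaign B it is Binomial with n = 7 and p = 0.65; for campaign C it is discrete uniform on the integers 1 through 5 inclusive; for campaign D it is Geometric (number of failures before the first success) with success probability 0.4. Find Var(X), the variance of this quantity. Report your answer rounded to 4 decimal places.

Per component, A: μ=7.5, E[X²]=61.5; B: μ=4.55, E[X²]=22.295; C: μ=3, E[X²]=11; D: μ=1.5, E[X²]=6.
E[X] = 0.25·7.5 + 0.25·4.55 + 0.25·3 + 0.25·1.5 = 4.1375.
E[X²] = 0.25·61.5 + 0.25·22.295 + 0.25·11 + 0.25·6 = 25.1988.
Var(X) = E[X²] − (E[X])² = 25.1988 − 17.1189 = 8.07984.

8.0798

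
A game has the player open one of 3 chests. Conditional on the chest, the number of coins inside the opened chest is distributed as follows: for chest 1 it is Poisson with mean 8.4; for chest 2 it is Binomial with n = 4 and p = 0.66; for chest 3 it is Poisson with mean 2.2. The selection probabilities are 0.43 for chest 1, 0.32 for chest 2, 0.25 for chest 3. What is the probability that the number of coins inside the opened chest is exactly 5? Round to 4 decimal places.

Conditional on each chest, P(X = 5): 1: 0.0783685; 2: 0; 3: 0.0475866.
By total probability, P(X = 5) = 0.43·0.0783685 + 0.32·0 + 0.25·0.0475866 = 0.0455951.

0.0456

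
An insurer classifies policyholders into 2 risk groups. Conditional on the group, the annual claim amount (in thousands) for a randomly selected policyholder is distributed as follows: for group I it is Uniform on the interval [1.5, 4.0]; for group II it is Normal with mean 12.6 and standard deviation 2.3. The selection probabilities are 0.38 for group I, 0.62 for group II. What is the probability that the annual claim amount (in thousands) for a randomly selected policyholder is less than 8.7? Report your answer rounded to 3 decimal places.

0.408

Conditional on each group, P(X < 8.7): I: 1; II: 0.0449759.
By total probability, P(X < 8.7) = 0.38·1 + 0.62·0.0449759 = 0.407885.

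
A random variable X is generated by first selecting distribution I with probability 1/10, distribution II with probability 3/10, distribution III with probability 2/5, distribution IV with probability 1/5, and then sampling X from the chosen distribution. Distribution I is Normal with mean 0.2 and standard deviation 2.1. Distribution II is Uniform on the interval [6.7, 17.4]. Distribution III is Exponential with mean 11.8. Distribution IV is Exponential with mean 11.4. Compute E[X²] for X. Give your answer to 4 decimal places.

210.2440

For each component E[X²] = Var + (mean)², giving I: 4.45; II: 154.743; III: 278.48; IV: 259.92.
Overall E[X²] = 0.1·4.45 + 0.3·154.743 + 0.4·278.48 + 0.2·259.92 = 210.244.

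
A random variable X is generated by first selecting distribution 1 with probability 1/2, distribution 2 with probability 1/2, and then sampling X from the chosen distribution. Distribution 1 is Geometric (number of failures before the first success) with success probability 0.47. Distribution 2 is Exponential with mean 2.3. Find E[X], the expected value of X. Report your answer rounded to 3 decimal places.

1.714

Component means — 1: 1.12766; 2: 2.3.
E[X] = 0.5·1.12766 + 0.5·2.3 = 1.71383.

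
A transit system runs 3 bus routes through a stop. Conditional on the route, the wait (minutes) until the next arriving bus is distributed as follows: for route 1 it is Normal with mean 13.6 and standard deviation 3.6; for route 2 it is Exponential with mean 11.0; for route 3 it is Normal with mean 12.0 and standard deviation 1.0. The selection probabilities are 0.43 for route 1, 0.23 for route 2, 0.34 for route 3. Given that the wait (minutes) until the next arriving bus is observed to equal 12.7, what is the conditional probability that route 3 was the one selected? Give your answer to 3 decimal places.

Likelihoods f(12.7 | ·): 1: 0.107408; 2: 0.0286546; 3: 0.312254.
Posterior ∝ prior × likelihood. Numerator for 3: 0.34·0.312254 = 0.106166.
Normalizing constant: 0.43·0.107408 + 0.23·0.0286546 + 0.34·0.312254 = 0.158942.
P(3 | observation) = 0.106166 / 0.158942 = 0.667955.

0.668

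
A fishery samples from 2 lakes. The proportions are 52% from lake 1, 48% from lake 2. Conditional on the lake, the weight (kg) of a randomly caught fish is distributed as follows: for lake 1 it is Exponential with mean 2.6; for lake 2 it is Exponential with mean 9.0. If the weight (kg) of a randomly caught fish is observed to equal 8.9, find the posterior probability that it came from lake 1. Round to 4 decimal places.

0.2474

Likelihoods f(8.9 | ·): 1: 0.0125431; 2: 0.0413322.
Posterior ∝ prior × likelihood. Numerator for 1: 0.52·0.0125431 = 0.00652239.
Normalizing constant: 0.52·0.0125431 + 0.48·0.0413322 = 0.0263618.
P(1 | observation) = 0.00652239 / 0.0263618 = 0.247418.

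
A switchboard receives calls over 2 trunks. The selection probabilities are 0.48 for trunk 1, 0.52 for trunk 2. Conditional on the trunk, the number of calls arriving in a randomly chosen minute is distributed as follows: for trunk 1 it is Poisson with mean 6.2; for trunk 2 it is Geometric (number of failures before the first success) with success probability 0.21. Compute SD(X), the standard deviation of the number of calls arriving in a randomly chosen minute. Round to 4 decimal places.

3.7115

Per component, 1: μ=6.2, E[X²]=44.64; 2: μ=3.7619, E[X²]=32.0658.
E[X] = 0.48·6.2 + 0.52·3.7619 = 4.93219.
E[X²] = 0.48·44.64 + 0.52·32.0658 = 38.1014.
Var(X) = E[X²] − (E[X])² = 38.1014 − 24.3265 = 13.7749.
SD(X) = √13.7749 = 3.71145.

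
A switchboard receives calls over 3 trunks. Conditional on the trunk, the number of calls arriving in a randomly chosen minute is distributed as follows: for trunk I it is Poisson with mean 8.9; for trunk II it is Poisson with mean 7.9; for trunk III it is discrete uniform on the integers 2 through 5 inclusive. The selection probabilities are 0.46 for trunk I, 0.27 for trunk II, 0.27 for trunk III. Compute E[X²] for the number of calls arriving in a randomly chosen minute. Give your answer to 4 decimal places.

63.1593

For each component E[X²] = Var + (mean)², giving I: 88.11; II: 70.31; III: 13.5.
Overall E[X²] = 0.46·88.11 + 0.27·70.31 + 0.27·13.5 = 63.1593.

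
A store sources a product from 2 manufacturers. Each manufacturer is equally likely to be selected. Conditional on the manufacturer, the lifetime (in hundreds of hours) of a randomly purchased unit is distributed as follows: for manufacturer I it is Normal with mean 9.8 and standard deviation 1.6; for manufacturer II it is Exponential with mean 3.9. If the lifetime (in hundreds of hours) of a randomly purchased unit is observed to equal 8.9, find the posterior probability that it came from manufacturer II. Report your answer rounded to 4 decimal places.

Likelihoods f(8.9 | ·): I: 0.212855; II: 0.026173.
Posterior ∝ prior × likelihood. Numerator for II: 0.5·0.026173 = 0.0130865.
Normalizing constant: 0.5·0.212855 + 0.5·0.026173 = 0.119514.
P(II | observation) = 0.0130865 / 0.119514 = 0.109498.

0.1095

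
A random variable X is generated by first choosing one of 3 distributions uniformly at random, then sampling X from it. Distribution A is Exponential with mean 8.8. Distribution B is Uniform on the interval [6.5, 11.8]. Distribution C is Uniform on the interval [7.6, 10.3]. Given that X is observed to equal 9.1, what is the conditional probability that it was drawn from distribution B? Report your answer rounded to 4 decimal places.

Likelihoods f(9.1 | ·): A: 0.0404033; B: 0.188679; C: 0.37037.
Posterior ∝ prior × likelihood. Numerator for B: 0.333333·0.188679 = 0.0628931.
Normalizing constant: 0.333333·0.0404033 + 0.333333·0.188679 + 0.333333·0.37037 = 0.199818.
P(B | observation) = 0.0628931 / 0.199818 = 0.314752.

0.3148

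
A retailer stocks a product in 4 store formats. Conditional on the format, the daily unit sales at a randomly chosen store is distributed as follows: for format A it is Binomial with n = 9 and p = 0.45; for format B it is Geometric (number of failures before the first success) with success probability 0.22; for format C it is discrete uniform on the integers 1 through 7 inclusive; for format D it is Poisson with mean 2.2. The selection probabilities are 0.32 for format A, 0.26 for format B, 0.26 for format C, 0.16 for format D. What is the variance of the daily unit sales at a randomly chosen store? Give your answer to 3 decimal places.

Per component, A: μ=4.05, E[X²]=18.63; B: μ=3.54545, E[X²]=28.686; C: μ=4, E[X²]=20; D: μ=2.2, E[X²]=7.04.
E[X] = 0.32·4.05 + 0.26·3.54545 + 0.26·4 + 0.16·2.2 = 3.60982.
E[X²] = 0.32·18.63 + 0.26·28.686 + 0.26·20 + 0.16·7.04 = 19.7463.
Var(X) = E[X²] − (E[X])² = 19.7463 − 13.0308 = 6.71556.

6.716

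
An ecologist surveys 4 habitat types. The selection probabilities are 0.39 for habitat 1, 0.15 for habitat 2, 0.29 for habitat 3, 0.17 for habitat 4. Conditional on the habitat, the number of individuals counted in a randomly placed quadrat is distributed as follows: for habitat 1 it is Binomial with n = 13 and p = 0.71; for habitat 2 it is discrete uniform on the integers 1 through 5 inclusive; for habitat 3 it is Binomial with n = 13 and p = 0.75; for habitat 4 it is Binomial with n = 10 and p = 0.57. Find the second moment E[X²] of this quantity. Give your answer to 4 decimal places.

For each component E[X²] = Var + (mean)², giving 1: 87.8696; 2: 11; 3: 97.5; 4: 34.941.
Overall E[X²] = 0.39·87.8696 + 0.15·11 + 0.29·97.5 + 0.17·34.941 = 70.1341.

70.1341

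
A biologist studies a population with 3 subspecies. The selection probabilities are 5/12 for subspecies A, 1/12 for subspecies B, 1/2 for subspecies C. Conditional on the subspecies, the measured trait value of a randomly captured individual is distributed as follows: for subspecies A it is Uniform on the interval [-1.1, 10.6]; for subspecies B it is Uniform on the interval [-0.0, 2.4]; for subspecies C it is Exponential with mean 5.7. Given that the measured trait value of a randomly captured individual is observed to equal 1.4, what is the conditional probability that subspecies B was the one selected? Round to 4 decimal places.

Likelihoods f(1.4 | ·): A: 0.0854701; B: 0.416667; C: 0.137232.
Posterior ∝ prior × likelihood. Numerator for B: 0.0833333·0.416667 = 0.0347222.
Normalizing constant: 0.416667·0.0854701 + 0.0833333·0.416667 + 0.5·0.137232 = 0.138951.
P(B | observation) = 0.0347222 / 0.138951 = 0.249888.

0.2499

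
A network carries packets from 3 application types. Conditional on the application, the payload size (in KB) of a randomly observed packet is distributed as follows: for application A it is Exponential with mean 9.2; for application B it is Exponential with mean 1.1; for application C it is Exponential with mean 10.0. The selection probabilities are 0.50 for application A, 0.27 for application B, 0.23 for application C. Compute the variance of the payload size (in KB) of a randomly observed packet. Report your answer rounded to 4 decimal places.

79.4966

Per component, A: μ=9.2, E[X²]=169.28; B: μ=1.1, E[X²]=2.42; C: μ=10, E[X²]=200.
E[X] = 0.5·9.2 + 0.27·1.1 + 0.23·10 = 7.197.
E[X²] = 0.5·169.28 + 0.27·2.42 + 0.23·200 = 131.293.
Var(X) = E[X²] − (E[X])² = 131.293 − 51.7968 = 79.4966.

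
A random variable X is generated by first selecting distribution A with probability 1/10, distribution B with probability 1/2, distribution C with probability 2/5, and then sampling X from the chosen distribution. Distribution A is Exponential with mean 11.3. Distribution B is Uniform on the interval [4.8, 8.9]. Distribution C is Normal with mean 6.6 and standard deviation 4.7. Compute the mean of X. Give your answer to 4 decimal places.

Component means — A: 11.3; B: 6.85; C: 6.6.
E[X] = 0.1·11.3 + 0.5·6.85 + 0.4·6.6 = 7.195.

7.1950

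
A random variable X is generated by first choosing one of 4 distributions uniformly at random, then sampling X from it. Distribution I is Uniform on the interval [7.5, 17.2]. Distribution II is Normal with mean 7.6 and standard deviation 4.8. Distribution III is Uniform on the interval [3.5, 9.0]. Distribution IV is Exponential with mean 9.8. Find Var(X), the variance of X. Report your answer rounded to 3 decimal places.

Per component, I: μ=12.35, E[X²]=160.363; II: μ=7.6, E[X²]=80.8; III: μ=6.25, E[X²]=41.5833; IV: μ=9.8, E[X²]=192.08.
E[X] = 0.25·12.35 + 0.25·7.6 + 0.25·6.25 + 0.25·9.8 = 9.
E[X²] = 0.25·160.363 + 0.25·80.8 + 0.25·41.5833 + 0.25·192.08 = 118.707.
Var(X) = E[X²] − (E[X])² = 118.707 − 81 = 37.7067.

37.707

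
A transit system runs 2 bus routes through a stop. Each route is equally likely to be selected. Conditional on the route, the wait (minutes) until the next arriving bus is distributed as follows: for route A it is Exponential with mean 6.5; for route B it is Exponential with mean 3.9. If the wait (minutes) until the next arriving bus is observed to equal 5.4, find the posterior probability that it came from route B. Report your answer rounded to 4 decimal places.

0.4892

Likelihoods f(5.4 | ·): A: 0.0670329; B: 0.0642103.
Posterior ∝ prior × likelihood. Numerator for B: 0.5·0.0642103 = 0.0321051.
Normalizing constant: 0.5·0.0670329 + 0.5·0.0642103 = 0.0656216.
P(B | observation) = 0.0321051 / 0.0656216 = 0.489247.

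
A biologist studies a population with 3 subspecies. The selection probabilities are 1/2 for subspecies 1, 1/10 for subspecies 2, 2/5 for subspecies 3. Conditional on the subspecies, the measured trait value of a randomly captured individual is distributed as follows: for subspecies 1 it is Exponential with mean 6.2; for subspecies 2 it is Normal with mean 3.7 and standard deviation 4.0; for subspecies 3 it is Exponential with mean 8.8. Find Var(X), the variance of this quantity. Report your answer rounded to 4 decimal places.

Per component, 1: μ=6.2, E[X²]=76.88; 2: μ=3.7, E[X²]=29.69; 3: μ=8.8, E[X²]=154.88.
E[X] = 0.5·6.2 + 0.1·3.7 + 0.4·8.8 = 6.99.
E[X²] = 0.5·76.88 + 0.1·29.69 + 0.4·154.88 = 103.361.
Var(X) = E[X²] − (E[X])² = 103.361 − 48.8601 = 54.5009.

54.5009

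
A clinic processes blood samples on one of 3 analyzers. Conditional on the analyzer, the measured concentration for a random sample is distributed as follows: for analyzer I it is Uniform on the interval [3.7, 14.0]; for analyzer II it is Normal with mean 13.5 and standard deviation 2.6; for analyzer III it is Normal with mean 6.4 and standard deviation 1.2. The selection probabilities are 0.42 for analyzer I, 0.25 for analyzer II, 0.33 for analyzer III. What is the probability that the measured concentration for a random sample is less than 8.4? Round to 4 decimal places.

Conditional on each analyzer, P(X < 8.4): I: 0.456311; II: 0.0249081; III: 0.95221.
By total probability, P(X < 8.4) = 0.42·0.456311 + 0.25·0.0249081 + 0.33·0.95221 = 0.512107.

0.5121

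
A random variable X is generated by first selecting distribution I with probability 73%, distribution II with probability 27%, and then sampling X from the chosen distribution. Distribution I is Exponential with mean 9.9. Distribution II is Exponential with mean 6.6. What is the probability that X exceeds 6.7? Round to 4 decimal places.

0.4689

Conditional on each component, P(X > 6.7): I: 0.508257; II: 0.362348.
By total probability, P(X > 6.7) = 0.73·0.508257 + 0.27·0.362348 = 0.468862.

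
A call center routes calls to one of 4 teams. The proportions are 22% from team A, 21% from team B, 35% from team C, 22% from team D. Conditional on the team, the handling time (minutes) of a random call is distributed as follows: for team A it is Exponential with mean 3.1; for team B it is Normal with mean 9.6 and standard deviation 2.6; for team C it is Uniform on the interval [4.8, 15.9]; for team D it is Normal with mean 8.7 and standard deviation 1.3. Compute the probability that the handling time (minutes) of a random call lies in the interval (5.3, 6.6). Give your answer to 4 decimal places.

0.0811

Conditional on each team, P(5.3 < X < 6.6): A: 0.0619718; B: 0.0752022; C: 0.117117; D: 0.0486574.
By total probability, P(5.3 < X < 6.6) = 0.22·0.0619718 + 0.21·0.0752022 + 0.35·0.117117 + 0.22·0.0486574 = 0.0811219.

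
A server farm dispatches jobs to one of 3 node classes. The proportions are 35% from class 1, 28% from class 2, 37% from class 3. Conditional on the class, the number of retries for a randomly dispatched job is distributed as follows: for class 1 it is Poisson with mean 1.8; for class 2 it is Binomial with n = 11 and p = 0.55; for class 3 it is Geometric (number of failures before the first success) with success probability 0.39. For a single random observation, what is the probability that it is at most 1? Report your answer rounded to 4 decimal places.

0.3949

Conditional on each class, P(X ≤ 1): 1: 0.462837; 2: 0.00221329; 3: 0.6279.
By total probability, P(X ≤ 1) = 0.35·0.462837 + 0.28·0.00221329 + 0.37·0.6279 = 0.394936.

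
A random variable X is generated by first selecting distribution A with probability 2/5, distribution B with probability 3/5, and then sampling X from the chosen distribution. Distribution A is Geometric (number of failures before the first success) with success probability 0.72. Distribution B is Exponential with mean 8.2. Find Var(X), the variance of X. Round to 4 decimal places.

Per component, A: μ=0.388889, E[X²]=0.691358; B: μ=8.2, E[X²]=134.48.
E[X] = 0.4·0.388889 + 0.6·8.2 = 5.07556.
E[X²] = 0.4·0.691358 + 0.6·134.48 = 80.9645.
Var(X) = E[X²] − (E[X])² = 80.9645 − 25.7613 = 55.2033.

55.2033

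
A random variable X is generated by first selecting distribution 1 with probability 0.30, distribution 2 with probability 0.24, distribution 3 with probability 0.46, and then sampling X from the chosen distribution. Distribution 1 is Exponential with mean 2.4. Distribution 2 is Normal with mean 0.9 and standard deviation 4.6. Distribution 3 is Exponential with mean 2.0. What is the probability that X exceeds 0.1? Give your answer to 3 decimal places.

0.862

Conditional on each component, P(X > 0.1): 1: 0.959189; 2: 0.569033; 3: 0.951229.
By total probability, P(X > 0.1) = 0.3·0.959189 + 0.24·0.569033 + 0.46·0.951229 = 0.86189.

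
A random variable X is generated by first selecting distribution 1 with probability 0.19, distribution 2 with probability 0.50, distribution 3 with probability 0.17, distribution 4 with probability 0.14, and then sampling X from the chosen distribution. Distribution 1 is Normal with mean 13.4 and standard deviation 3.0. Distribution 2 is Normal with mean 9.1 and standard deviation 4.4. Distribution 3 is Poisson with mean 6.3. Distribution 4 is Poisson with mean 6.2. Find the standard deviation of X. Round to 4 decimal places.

Per component, 1: μ=13.4, E[X²]=188.56; 2: μ=9.1, E[X²]=102.17; 3: μ=6.3, E[X²]=45.99; 4: μ=6.2, E[X²]=44.64.
E[X] = 0.19·13.4 + 0.5·9.1 + 0.17·6.3 + 0.14·6.2 = 9.035.
E[X²] = 0.19·188.56 + 0.5·102.17 + 0.17·45.99 + 0.14·44.64 = 100.979.
Var(X) = E[X²] − (E[X])² = 100.979 − 81.6312 = 19.3481.
SD(X) = √19.3481 = 4.39864.

4.3986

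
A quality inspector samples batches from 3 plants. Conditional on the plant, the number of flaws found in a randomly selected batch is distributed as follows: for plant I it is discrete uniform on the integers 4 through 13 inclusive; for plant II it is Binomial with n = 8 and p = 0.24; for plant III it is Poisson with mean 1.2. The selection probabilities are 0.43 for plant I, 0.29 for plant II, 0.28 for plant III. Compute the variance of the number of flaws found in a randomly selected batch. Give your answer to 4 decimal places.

Per component, I: μ=8.5, E[X²]=80.5; II: μ=1.92, E[X²]=5.1456; III: μ=1.2, E[X²]=2.64.
E[X] = 0.43·8.5 + 0.29·1.92 + 0.28·1.2 = 4.5478.
E[X²] = 0.43·80.5 + 0.29·5.1456 + 0.28·2.64 = 36.8464.
Var(X) = E[X²] − (E[X])² = 36.8464 − 20.6825 = 16.1639.

16.1639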